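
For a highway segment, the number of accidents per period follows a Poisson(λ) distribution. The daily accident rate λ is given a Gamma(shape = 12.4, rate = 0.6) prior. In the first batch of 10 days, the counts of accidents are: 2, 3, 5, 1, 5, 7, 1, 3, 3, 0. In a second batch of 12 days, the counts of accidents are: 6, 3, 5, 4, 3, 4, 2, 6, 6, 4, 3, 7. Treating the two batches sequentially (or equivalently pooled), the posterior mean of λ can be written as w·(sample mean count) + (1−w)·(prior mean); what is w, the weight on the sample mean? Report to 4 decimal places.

With a Gamma(shape α, rate β) prior, the Poisson likelihood is conjugate: the posterior is Gamma(α + ΣXᵢ, β + n).
Total number of days: n = 10 + 12 = 22.
Posterior mean = (α₀+S)/(β₀+n) = [n/(β₀+n)]·(S/n) + [β₀/(β₀+n)]·(α₀/β₀), so only n and β₀ enter the weight.
Weight on data w = n/(β₀+n) = 22/(0.6+22) = 22/22.6 = 0.9735.

0.9735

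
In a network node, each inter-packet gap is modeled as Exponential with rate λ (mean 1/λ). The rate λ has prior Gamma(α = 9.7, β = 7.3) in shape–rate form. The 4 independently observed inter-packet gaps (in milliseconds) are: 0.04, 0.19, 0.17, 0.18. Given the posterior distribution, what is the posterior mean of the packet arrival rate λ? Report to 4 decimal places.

1.7386

With a Gamma(shape α, rate β) prior on the exponential rate λ, the posterior after n observations with total T = Σxᵢ is Gamma(α+n, β+T).
Sum of observations T = 0.58 milliseconds; n = 4.
Posterior: Gamma(9.7+4, 7.3+0.58) = Gamma(13.7, 7.88).
Posterior mean of λ = α/β = 13.7/7.88 = 1.7386.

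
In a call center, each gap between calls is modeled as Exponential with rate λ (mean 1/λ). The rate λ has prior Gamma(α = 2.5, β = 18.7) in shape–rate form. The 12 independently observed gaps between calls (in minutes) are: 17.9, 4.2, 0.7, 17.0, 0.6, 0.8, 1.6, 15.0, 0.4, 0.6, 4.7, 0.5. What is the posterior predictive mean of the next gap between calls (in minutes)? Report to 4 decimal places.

6.1259

With a Gamma(shape α, rate β) prior on the exponential rate λ, the posterior after n observations with total T = Σxᵢ is Gamma(α+n, β+T).
Sum of observations T = 64.0 minutes; n = 12.
Posterior: Gamma(2.5+12, 18.7+64.0) = Gamma(14.5, 82.7).
The predictive distribution for the next observation is Lomax; its mean is β/(α−1) = 82.7/13.5 = 6.1259.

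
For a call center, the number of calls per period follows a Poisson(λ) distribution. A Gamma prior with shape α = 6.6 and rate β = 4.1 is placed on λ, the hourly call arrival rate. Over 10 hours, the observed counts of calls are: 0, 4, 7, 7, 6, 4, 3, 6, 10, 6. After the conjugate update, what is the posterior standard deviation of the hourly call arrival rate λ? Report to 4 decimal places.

0.5475

With a Gamma(shape α, rate β) prior, the Poisson likelihood is conjugate: the posterior is Gamma(α + ΣXᵢ, β + n).
Sum of counts S = 53 over n = 10 hours.
Posterior: Gamma(α+S, β+n) = Gamma(6.6+53, 4.1+10) = Gamma(59.6, 14.1).
SD = √α/β = √59.6/14.1 = 0.5475.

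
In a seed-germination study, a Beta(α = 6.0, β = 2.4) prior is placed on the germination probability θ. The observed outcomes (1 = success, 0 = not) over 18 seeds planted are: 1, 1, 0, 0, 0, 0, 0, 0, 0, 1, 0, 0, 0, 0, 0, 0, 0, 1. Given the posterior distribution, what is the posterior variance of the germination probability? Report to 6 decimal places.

0.008588

The Beta prior is conjugate to a Binomial/Bernoulli likelihood; the update adds successes to α and failures to β.
Posterior: Beta(α+k, β+n−k) = Beta(6.0+4, 2.4+14) = Beta(10.0, 16.4).
Var = αβ/((α+β)²(α+β+1)) = 10.0·16.4/(26.4²·27.4) = 0.008588.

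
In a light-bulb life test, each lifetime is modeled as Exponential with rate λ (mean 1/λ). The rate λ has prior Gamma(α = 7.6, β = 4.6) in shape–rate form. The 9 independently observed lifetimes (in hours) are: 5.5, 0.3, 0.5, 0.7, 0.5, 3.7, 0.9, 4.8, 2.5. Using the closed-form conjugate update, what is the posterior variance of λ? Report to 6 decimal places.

With a Gamma(shape α, rate β) prior on the exponential rate λ, the posterior after n observations with total T = Σxᵢ is Gamma(α+n, β+T).
Sum of observations T = 19.4 hours; n = 9.
Posterior: Gamma(7.6+9, 4.6+19.4) = Gamma(16.6, 24.0).
Var = α/β² = 0.028819.

0.028819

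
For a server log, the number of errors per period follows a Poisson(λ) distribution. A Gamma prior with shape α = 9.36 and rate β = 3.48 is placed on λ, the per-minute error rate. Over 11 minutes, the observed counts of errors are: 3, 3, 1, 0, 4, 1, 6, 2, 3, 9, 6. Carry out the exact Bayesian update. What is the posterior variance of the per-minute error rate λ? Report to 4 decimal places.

0.2259

With a Gamma(shape α, rate β) prior, the Poisson likelihood is conjugate: the posterior is Gamma(α + ΣXᵢ, β + n).
Sum of counts S = 38 over n = 11 minutes.
Posterior: Gamma(α+S, β+n) = Gamma(9.36+38, 3.48+11) = Gamma(47.36, 14.48).
Var = α/β² = 47.36/14.48² = 0.2259.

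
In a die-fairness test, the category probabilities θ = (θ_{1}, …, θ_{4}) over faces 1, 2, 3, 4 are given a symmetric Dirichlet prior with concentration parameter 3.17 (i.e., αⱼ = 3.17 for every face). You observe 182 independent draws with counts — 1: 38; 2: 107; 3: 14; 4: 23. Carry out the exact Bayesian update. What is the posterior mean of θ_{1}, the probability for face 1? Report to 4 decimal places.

0.2115

The Dirichlet prior is conjugate to the Multinomial likelihood: each posterior αⱼ = prior αⱼ + observed count nⱼ.
Posterior concentration: (41.17, 110.17, 17.17, 26.17), total = 194.68.
E[θ_{1}|data] = α_{1}/Σα = 41.17/194.68 = 0.2115.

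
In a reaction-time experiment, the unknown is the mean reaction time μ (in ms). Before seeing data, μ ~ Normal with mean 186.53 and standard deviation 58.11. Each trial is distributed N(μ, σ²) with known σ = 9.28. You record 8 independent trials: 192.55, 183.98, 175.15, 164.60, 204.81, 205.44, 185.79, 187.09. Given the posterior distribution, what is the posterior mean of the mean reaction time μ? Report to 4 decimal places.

187.4234

For Normal data with known variance σ², a Normal(μ₀, σ₀²) prior on μ is conjugate. Posterior precision = 1/σ₀² + n/σ²; posterior mean is the precision-weighted average of μ₀ and x̄.
Σxᵢ = 192.55 + 183.98 + 175.15 + 164.60 + 204.81 + 205.44 + 185.79 + 187.09 = 1499.41, so n·x̄ = 1499.41.
σ₀² = 58.11² = 3376.7721, σ² = 9.28² = 86.1184; σ² + n·σ₀² = 86.1184 + 8·3376.7721 = 27100.2952.
Posterior mean = (μ₀/σ₀² + n·x̄/σ²)/(1/σ₀² + n/σ²) = (σ²·μ₀ + σ₀²·n·x̄)/(σ² + n·σ₀²) = (86.1184·186.53 + 3376.7721·1499.41)/27100.2952 = 5079229.519613/27100.2952 = 187.4234.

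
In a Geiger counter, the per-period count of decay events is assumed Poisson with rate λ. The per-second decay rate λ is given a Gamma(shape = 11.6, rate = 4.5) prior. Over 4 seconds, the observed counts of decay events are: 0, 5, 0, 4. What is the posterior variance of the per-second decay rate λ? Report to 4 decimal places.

0.2851

With a Gamma(shape α, rate β) prior, the Poisson likelihood is conjugate: the posterior is Gamma(α + ΣXᵢ, β + n).
Sum of counts S = 9 over n = 4 seconds.
Posterior: Gamma(α+S, β+n) = Gamma(11.6+9, 4.5+4) = Gamma(20.6, 8.5).
Var = α/β² = 20.6/8.5² = 0.2851.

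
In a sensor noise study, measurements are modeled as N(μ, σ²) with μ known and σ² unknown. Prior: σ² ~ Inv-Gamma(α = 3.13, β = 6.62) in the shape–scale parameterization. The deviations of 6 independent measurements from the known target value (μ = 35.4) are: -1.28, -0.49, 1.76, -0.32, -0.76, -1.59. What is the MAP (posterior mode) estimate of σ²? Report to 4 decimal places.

With known mean μ and an Inverse-Gamma(α, β) prior on σ², the Normal likelihood is conjugate: posterior is Inv-Gamma(α + n/2, β + Σ(xᵢ−μ)²/2).
Σ(xᵢ−μ)² = (-1.28)² + (-0.49)² + (1.76)² + (-0.32)² + (-0.76)² + (-1.59)² = 8.1842.
Posterior: Inv-Gamma(3.13 + 6/2, 6.62 + 8.1842/2) = Inv-Gamma(6.13, 10.71210).
Mode = β/(α+1) = 10.71210/7.13 = 1.5024.

1.5024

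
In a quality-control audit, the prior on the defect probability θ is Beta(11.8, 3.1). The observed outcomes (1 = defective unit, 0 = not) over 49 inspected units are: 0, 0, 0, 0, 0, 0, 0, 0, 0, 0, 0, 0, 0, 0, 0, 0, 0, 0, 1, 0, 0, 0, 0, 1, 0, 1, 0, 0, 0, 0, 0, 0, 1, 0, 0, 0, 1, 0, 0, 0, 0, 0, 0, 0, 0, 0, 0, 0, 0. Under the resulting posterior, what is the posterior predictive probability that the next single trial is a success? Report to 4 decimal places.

0.2629

The Beta prior is conjugate to a Binomial/Bernoulli likelihood; the update adds successes to α and failures to β.
Posterior: Beta(α+k, β+n−k) = Beta(11.8+5, 3.1+44) = Beta(16.8, 47.1).
For a single future Bernoulli trial, P(success | data) = α/(α+β) = 0.2629.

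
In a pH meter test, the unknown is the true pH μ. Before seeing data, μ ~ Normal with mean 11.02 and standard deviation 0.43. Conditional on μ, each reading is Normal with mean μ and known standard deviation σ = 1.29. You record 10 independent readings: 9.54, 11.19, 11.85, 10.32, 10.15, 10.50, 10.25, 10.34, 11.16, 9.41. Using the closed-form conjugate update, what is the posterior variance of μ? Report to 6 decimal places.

For Normal data with known variance σ², a Normal(μ₀, σ₀²) prior on μ is conjugate. Posterior precision = 1/σ₀² + n/σ²; posterior mean is the precision-weighted average of μ₀ and x̄.
σ₀² = 0.43² = 0.1849, σ² = 1.29² = 1.6641; σ² + n·σ₀² = 1.6641 + 10·0.1849 = 3.5131.
Posterior precision = 1/σ₀² + n/σ² = 1/0.1849 + 10/1.6641 = (σ² + n·σ₀²)/(σ₀²σ²) = 3.5131/(0.1849·1.6641); posterior variance σₙ² = σ₀²σ²/(σ² + n·σ₀²) = 0.1849·1.6641/3.5131 = 0.087584.

0.087584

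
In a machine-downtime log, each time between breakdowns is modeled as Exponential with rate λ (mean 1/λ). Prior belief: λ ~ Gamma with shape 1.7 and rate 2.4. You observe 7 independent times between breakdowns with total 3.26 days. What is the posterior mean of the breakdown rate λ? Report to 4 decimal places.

With a Gamma(shape α, rate β) prior on the exponential rate λ, the posterior after n observations with total T = Σxᵢ is Gamma(α+n, β+T).
Posterior: Gamma(1.7+7, 2.4+3.26) = Gamma(8.7, 5.66).
Posterior mean of λ = α/β = 8.7/5.66 = 1.5371.

1.5371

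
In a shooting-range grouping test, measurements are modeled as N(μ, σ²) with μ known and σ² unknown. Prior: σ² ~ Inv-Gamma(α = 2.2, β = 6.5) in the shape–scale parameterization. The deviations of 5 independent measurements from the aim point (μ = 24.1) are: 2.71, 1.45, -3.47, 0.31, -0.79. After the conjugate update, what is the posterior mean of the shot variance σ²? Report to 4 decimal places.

4.7578

With known mean μ and an Inverse-Gamma(α, β) prior on σ², the Normal likelihood is conjugate: posterior is Inv-Gamma(α + n/2, β + Σ(xᵢ−μ)²/2).
Σ(xᵢ−μ)² = (2.71)² + (1.45)² + (-3.47)² + (0.31)² + (-0.79)² = 22.2077.
Posterior: Inv-Gamma(2.2 + 5/2, 6.5 + 22.2077/2) = Inv-Gamma(4.70, 17.60385).
E[σ²|data] = β/(α−1) = 17.60385/3.70 = 4.7578.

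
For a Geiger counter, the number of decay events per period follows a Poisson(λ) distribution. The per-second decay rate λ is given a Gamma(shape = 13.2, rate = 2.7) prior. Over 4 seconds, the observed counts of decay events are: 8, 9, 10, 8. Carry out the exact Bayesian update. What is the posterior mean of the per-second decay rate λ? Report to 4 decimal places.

With a Gamma(shape α, rate β) prior, the Poisson likelihood is conjugate: the posterior is Gamma(α + ΣXᵢ, β + n).
Sum of counts S = 35 over n = 4 seconds.
Posterior: Gamma(α+S, β+n) = Gamma(13.2+35, 2.7+4) = Gamma(48.2, 6.7).
Posterior mean = α/β = 48.2/6.7 = 7.1940.

7.1940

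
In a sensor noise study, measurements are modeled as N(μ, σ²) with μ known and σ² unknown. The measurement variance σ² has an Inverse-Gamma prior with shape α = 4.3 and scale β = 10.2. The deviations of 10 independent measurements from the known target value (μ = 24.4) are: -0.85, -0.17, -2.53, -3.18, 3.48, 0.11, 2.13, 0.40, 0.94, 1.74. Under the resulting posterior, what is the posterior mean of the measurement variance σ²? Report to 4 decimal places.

With known mean μ and an Inverse-Gamma(α, β) prior on σ², the Normal likelihood is conjugate: posterior is Inv-Gamma(α + n/2, β + Σ(xᵢ−μ)²/2).
Σ(xᵢ−μ)² = (-0.85)² + (-0.17)² + (-2.53)² + (-3.18)² + (3.48)² + (0.11)² + (2.13)² + (0.40)² + (0.94)² + (1.74)² = 37.9953.
Posterior: Inv-Gamma(4.3 + 10/2, 10.2 + 37.9953/2) = Inv-Gamma(9.30, 29.19765).
E[σ²|data] = β/(α−1) = 29.19765/8.30 = 3.5178.

3.5178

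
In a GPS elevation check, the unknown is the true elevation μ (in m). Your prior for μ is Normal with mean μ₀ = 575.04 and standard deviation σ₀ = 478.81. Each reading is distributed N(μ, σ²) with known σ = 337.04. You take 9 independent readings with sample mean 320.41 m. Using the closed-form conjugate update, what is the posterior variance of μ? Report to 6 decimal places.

11963.146727

For Normal data with known variance σ², a Normal(μ₀, σ₀²) prior on μ is conjugate. Posterior precision = 1/σ₀² + n/σ²; posterior mean is the precision-weighted average of μ₀ and x̄.
σ₀² = 478.81² = 229259.0161, σ² = 337.04² = 113595.9616; σ² + n·σ₀² = 113595.9616 + 9·229259.0161 = 2176927.1065.
Posterior precision = 1/σ₀² + n/σ² = 1/229259.0161 + 9/113595.9616 = (σ² + n·σ₀²)/(σ₀²σ²) = 2176927.1065/(229259.0161·113595.9616); posterior variance σₙ² = σ₀²σ²/(σ² + n·σ₀²) = 229259.0161·113595.9616/2176927.1065 = 11963.146727.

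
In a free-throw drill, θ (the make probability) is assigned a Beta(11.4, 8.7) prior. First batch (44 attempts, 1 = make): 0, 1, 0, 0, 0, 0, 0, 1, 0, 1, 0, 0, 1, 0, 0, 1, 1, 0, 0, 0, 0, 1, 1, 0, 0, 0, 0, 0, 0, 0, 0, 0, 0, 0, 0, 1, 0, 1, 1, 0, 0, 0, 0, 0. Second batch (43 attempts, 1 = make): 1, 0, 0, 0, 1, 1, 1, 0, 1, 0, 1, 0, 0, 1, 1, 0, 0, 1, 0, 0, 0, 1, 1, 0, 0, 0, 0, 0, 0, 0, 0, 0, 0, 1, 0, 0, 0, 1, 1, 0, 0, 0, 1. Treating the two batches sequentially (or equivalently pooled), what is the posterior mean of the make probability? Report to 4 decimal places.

The Beta prior is conjugate to a Binomial/Bernoulli likelihood; the update adds successes to α and failures to β.
After batch 1: Beta(11.4+11, 8.7+33) = Beta(22.4, 41.7).
After batch 2: Beta(22.4+15, 41.7+28) = Beta(37.4, 69.7).
Posterior mean = α/(α+β) = 37.4/107.1 = 0.3492.

0.3492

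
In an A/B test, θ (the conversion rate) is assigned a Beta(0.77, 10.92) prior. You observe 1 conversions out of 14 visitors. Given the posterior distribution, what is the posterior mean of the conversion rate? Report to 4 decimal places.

The Beta prior is conjugate to a Binomial/Bernoulli likelihood; the update adds successes to α and failures to β.
Posterior: Beta(α+k, β+n−k) = Beta(0.77+1, 10.92+13) = Beta(1.77, 23.92).
Posterior mean = α/(α+β) = 1.77/25.69 = 0.0689.

0.0689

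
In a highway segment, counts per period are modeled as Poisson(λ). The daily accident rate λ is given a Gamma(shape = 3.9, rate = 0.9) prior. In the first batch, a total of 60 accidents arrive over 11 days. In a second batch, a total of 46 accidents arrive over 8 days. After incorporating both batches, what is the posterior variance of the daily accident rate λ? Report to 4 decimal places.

0.2775

With a Gamma(shape α, rate β) prior, the Poisson likelihood is conjugate: the posterior is Gamma(α + ΣXᵢ, β + n).
After batch 1: Gamma(α+S, β+n) = Gamma(3.9+60, 0.9+11) = Gamma(63.9, 11.9).
After batch 2: Gamma(α+S, β+n) = Gamma(63.9+46, 11.9+8) = Gamma(109.9, 19.9).
Var = α/β² = 109.9/19.9² = 0.2775.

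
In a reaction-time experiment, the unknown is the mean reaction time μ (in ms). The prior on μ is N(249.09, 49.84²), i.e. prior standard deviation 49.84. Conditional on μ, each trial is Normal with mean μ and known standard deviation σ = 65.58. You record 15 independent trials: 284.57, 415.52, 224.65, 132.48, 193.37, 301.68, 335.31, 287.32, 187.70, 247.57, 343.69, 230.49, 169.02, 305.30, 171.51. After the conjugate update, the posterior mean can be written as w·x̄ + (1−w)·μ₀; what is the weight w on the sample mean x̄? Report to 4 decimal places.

0.8965

For Normal data with known variance σ², a Normal(μ₀, σ₀²) prior on μ is conjugate. Posterior precision = 1/σ₀² + n/σ²; posterior mean is the precision-weighted average of μ₀ and x̄.
σ₀² = 49.84² = 2484.0256, σ² = 65.58² = 4300.7364. Prior precision 1/σ₀² = 1/2484.0256; data precision n/σ² = 15/4300.7364.
w = (n/σ²)/(1/σ₀² + n/σ²) = n·σ₀²/(σ² + n·σ₀²) = 15·2484.0256/(4300.7364 + 15·2484.0256) = 37260.384/41561.1204 = 0.8965.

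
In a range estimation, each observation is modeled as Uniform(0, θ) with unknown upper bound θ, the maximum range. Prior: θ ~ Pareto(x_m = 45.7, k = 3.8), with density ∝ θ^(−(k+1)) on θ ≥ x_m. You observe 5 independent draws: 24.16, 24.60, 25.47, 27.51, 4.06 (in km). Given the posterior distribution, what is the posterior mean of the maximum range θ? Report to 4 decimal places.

A Pareto(scale x_m, shape k) prior on the upper bound θ of Uniform(0, θ) is conjugate: posterior is Pareto(max(x_m, max xᵢ), k + n).
Sample maximum = 27.51; prior scale x_m = 45.7 → posterior scale = max = 45.70.
Posterior shape = 3.8 + 5 = 8.8.
E[θ|data] = k·x_m/(k−1) = 8.8·45.70/7.8 = 51.5590.

51.5590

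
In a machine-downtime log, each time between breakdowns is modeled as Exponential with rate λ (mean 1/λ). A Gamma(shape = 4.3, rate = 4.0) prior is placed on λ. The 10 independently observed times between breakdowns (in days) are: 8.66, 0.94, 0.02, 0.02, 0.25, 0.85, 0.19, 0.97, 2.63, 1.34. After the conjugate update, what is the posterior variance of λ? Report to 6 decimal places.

With a Gamma(shape α, rate β) prior on the exponential rate λ, the posterior after n observations with total T = Σxᵢ is Gamma(α+n, β+T).
Sum of observations T = 15.87 days; n = 10.
Posterior: Gamma(4.3+10, 4.0+15.87) = Gamma(14.3, 19.87).
Var = α/β² = 0.036219.

0.036219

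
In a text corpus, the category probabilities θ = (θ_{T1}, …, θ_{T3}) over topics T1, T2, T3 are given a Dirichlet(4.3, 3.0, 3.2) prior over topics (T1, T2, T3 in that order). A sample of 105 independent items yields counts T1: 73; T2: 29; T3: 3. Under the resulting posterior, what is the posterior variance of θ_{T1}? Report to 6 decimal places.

0.001900

The Dirichlet prior is conjugate to the Multinomial likelihood: each posterior αⱼ = prior αⱼ + observed count nⱼ.
Posterior concentration: (77.3, 32.0, 6.2), total = 115.5.
Var[θ_j] = α_j(Σα−α_j)/((Σα)²(Σα+1)) = 77.3·38.2/(115.5²·116.5) = 0.001900.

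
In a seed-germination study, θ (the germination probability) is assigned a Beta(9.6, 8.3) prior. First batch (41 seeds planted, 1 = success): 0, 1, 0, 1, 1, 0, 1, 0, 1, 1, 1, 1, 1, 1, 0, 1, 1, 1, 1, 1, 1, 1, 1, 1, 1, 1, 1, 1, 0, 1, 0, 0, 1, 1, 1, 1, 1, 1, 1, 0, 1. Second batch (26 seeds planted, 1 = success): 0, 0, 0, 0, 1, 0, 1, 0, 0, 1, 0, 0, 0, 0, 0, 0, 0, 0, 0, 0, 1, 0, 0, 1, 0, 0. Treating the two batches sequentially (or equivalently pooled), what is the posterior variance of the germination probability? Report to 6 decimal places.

The Beta prior is conjugate to a Binomial/Bernoulli likelihood; the update adds successes to α and failures to β.
After batch 1: Beta(9.6+32, 8.3+9) = Beta(41.6, 17.3).
After batch 2: Beta(41.6+5, 17.3+21) = Beta(46.6, 38.3).
Var = αβ/((α+β)²(α+β+1)) = 46.6·38.3/(84.9²·85.9) = 0.002883.

0.002883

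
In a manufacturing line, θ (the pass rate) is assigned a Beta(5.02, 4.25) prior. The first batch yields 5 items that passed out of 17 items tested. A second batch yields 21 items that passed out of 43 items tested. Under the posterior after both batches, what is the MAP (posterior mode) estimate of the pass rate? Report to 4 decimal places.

0.4463

The Beta prior is conjugate to a Binomial/Bernoulli likelihood; the update adds successes to α and failures to β.
After batch 1: Beta(5.02+5, 4.25+12) = Beta(10.02, 16.25).
After batch 2: Beta(10.02+21, 16.25+22) = Beta(31.02, 38.25).
Mode of Beta(a,b) for a,b>1 is (a−1)/(a+b−2) = 30.02/67.27 = 0.4463.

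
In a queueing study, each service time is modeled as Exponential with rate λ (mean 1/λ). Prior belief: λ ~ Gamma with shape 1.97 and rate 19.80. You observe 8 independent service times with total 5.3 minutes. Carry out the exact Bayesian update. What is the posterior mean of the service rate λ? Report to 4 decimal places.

0.3972

With a Gamma(shape α, rate β) prior on the exponential rate λ, the posterior after n observations with total T = Σxᵢ is Gamma(α+n, β+T).
Posterior: Gamma(1.97+8, 19.80+5.3) = Gamma(9.97, 25.10).
Posterior mean of λ = α/β = 9.97/25.10 = 0.3972.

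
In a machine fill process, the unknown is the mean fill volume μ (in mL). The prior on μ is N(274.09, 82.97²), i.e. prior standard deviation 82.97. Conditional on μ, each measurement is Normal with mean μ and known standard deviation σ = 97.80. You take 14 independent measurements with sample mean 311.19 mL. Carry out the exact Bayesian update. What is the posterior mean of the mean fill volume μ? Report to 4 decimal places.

307.8404

For Normal data with known variance σ², a Normal(μ₀, σ₀²) prior on μ is conjugate. Posterior precision = 1/σ₀² + n/σ²; posterior mean is the precision-weighted average of μ₀ and x̄.
n·x̄ = 14·311.19 = 4356.66.
σ₀² = 82.97² = 6884.0209, σ² = 97.80² = 9564.84; σ² + n·σ₀² = 9564.84 + 14·6884.0209 = 105941.1326.
Posterior mean = (μ₀/σ₀² + n·x̄/σ²)/(1/σ₀² + n/σ²) = (σ²·μ₀ + σ₀²·n·x̄)/(σ² + n·σ₀²) = (9564.84·274.09 + 6884.0209·4356.66)/105941.1326 = 32612965.489794/105941.1326 = 307.8404.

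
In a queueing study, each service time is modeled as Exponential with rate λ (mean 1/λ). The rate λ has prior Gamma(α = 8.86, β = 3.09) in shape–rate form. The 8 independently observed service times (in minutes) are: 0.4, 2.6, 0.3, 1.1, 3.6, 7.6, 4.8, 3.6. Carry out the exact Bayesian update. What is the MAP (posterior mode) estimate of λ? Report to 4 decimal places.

With a Gamma(shape α, rate β) prior on the exponential rate λ, the posterior after n observations with total T = Σxᵢ is Gamma(α+n, β+T).
Sum of observations T = 24.0 minutes; n = 8.
Posterior: Gamma(8.86+8, 3.09+24.0) = Gamma(16.86, 27.09).
Mode = (α−1)/β = 0.5855.

0.5855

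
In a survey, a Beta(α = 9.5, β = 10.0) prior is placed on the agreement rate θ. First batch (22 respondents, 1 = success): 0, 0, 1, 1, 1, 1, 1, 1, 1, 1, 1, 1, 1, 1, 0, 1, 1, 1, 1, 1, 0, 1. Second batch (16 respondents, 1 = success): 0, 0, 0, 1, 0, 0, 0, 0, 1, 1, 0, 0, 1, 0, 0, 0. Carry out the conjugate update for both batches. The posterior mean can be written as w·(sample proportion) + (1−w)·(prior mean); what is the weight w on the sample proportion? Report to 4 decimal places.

0.6609

The Beta prior is conjugate to a Binomial/Bernoulli likelihood; the update adds successes to α and failures to β.
Total number of respondents: n = 22 + 16 = 38.
Posterior mean = (α₀+k)/(α₀+β₀+n) = [n/(α₀+β₀+n)]·(k/n) + [(α₀+β₀)/(α₀+β₀+n)]·α₀/(α₀+β₀), so only n and the prior enter the weight.
The weight on the data is w = n/(α₀+β₀+n) = 38/(9.5+10.0+38) = 38/57.5 = 0.6609.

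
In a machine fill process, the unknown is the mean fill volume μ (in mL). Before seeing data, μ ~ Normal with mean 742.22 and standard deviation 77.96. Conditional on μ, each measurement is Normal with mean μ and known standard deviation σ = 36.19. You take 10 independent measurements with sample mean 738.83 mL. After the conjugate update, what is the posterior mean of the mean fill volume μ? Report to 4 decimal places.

738.9015

For Normal data with known variance σ², a Normal(μ₀, σ₀²) prior on μ is conjugate. Posterior precision = 1/σ₀² + n/σ²; posterior mean is the precision-weighted average of μ₀ and x̄.
n·x̄ = 10·738.83 = 7388.3.
σ₀² = 77.96² = 6077.7616, σ² = 36.19² = 1309.7161; σ² + n·σ₀² = 1309.7161 + 10·6077.7616 = 62087.3321.
Posterior mean = (μ₀/σ₀² + n·x̄/σ²)/(1/σ₀² + n/σ²) = (σ²·μ₀ + σ₀²·n·x̄)/(σ² + n·σ₀²) = (1309.7161·742.22 + 6077.7616·7388.3)/62087.3321 = 45876423.513022/62087.3321 = 738.9015.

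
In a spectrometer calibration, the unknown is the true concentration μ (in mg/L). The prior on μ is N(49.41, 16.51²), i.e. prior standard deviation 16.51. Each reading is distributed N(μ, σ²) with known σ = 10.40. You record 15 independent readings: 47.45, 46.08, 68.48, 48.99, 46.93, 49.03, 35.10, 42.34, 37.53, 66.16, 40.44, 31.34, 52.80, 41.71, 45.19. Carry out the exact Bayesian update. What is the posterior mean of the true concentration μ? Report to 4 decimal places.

46.7094

For Normal data with known variance σ², a Normal(μ₀, σ₀²) prior on μ is conjugate. Posterior precision = 1/σ₀² + n/σ²; posterior mean is the precision-weighted average of μ₀ and x̄.
Σxᵢ = 47.45 + 46.08 + 68.48 + 48.99 + 46.93 + 49.03 + 35.10 + 42.34 + 37.53 + 66.16 + 40.44 + 31.34 + 52.80 + 41.71 + 45.19 = 699.57, so n·x̄ = 699.57.
σ₀² = 16.51² = 272.5801, σ² = 10.40² = 108.16; σ² + n·σ₀² = 108.16 + 15·272.5801 = 4196.8615.
Posterior mean = (μ₀/σ₀² + n·x̄/σ²)/(1/σ₀² + n/σ²) = (σ²·μ₀ + σ₀²·n·x̄)/(σ² + n·σ₀²) = (108.16·49.41 + 272.5801·699.57)/4196.8615 = 196033.046157/4196.8615 = 46.7094.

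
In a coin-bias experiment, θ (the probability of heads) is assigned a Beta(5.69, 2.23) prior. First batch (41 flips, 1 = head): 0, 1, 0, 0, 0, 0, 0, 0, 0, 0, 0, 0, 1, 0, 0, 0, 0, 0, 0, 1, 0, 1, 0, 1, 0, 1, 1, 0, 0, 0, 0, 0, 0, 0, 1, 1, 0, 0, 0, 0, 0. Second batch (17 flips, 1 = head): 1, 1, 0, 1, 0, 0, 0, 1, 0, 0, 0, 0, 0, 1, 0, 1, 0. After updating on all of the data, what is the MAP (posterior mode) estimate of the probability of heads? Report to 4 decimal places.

0.3080

The Beta prior is conjugate to a Binomial/Bernoulli likelihood; the update adds successes to α and failures to β.
After batch 1: Beta(5.69+9, 2.23+32) = Beta(14.69, 34.23).
After batch 2: Beta(14.69+6, 34.23+11) = Beta(20.69, 45.23).
Mode of Beta(a,b) for a,b>1 is (a−1)/(a+b−2) = 19.69/63.92 = 0.3080.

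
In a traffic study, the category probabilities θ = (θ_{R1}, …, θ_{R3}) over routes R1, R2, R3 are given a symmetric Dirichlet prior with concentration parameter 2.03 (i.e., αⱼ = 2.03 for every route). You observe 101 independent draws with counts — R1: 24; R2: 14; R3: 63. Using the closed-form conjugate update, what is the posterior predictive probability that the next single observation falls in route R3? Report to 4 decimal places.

The Dirichlet prior is conjugate to the Multinomial likelihood: each posterior αⱼ = prior αⱼ + observed count nⱼ.
Posterior concentration: (26.03, 16.03, 65.03), total = 107.09.
P(next = R3 | data) = α_{R3}/Σα = 0.6072.

0.6072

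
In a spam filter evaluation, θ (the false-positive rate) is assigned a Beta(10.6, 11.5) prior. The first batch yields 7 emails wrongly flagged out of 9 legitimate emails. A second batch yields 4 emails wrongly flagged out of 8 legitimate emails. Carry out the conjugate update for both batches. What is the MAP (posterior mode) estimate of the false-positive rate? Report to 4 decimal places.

The Beta prior is conjugate to a Binomial/Bernoulli likelihood; the update adds successes to α and failures to β.
After batch 1: Beta(10.6+7, 11.5+2) = Beta(17.6, 13.5).
After batch 2: Beta(17.6+4, 13.5+4) = Beta(21.6, 17.5).
Mode of Beta(a,b) for a,b>1 is (a−1)/(a+b−2) = 20.6/37.1 = 0.5553.

0.5553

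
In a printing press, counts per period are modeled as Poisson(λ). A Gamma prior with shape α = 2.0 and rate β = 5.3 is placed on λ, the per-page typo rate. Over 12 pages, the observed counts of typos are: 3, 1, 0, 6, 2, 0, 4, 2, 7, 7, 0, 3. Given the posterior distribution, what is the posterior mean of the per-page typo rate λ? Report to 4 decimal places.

2.1387

With a Gamma(shape α, rate β) prior, the Poisson likelihood is conjugate: the posterior is Gamma(α + ΣXᵢ, β + n).
Sum of counts S = 35 over n = 12 pages.
Posterior: Gamma(α+S, β+n) = Gamma(2.0+35, 5.3+12) = Gamma(37.0, 17.3).
Posterior mean = α/β = 37.0/17.3 = 2.1387.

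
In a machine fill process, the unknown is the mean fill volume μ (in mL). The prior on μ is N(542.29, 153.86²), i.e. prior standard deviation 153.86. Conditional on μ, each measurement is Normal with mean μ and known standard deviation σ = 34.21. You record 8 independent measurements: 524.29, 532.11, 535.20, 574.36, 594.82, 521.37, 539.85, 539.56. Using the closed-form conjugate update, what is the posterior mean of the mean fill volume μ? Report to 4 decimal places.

For Normal data with known variance σ², a Normal(μ₀, σ₀²) prior on μ is conjugate. Posterior precision = 1/σ₀² + n/σ²; posterior mean is the precision-weighted average of μ₀ and x̄.
Σxᵢ = 524.29 + 532.11 + 535.20 + 574.36 + 594.82 + 521.37 + 539.85 + 539.56 = 4361.56, so n·x̄ = 4361.56.
σ₀² = 153.86² = 23672.8996, σ² = 34.21² = 1170.3241; σ² + n·σ₀² = 1170.3241 + 8·23672.8996 = 190553.5209.
Posterior mean = (μ₀/σ₀² + n·x̄/σ²)/(1/σ₀² + n/σ²) = (σ²·μ₀ + σ₀²·n·x̄)/(σ² + n·σ₀²) = (1170.3241·542.29 + 23672.8996·4361.56)/190553.5209 = 103885427.035565/190553.5209 = 545.1772.

545.1772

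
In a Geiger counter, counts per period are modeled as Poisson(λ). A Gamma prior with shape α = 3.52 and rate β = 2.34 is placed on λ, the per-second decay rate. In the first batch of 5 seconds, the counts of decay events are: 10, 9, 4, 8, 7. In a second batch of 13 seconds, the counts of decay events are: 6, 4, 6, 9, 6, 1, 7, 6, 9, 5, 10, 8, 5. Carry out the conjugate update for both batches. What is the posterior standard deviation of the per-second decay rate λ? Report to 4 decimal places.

0.5464

With a Gamma(shape α, rate β) prior, the Poisson likelihood is conjugate: the posterior is Gamma(α + ΣXᵢ, β + n).
Batch 1: sum of counts S = 38 over n = 5 seconds.
After batch 1: Gamma(α+S, β+n) = Gamma(3.52+38, 2.34+5) = Gamma(41.52, 7.34).
Batch 2: sum of counts S = 82 over n = 13 seconds.
After batch 2: Gamma(α+S, β+n) = Gamma(41.52+82, 7.34+13) = Gamma(123.52, 20.34).
SD = √α/β = √123.52/20.34 = 0.5464.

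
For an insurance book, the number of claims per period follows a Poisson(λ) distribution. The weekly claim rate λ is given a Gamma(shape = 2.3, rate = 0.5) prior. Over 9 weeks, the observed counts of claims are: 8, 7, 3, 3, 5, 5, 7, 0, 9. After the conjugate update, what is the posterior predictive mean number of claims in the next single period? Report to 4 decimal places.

5.1895

With a Gamma(shape α, rate β) prior, the Poisson likelihood is conjugate: the posterior is Gamma(α + ΣXᵢ, β + n).
Sum of counts S = 47 over n = 9 weeks.
Posterior: Gamma(α+S, β+n) = Gamma(2.3+47, 0.5+9) = Gamma(49.3, 9.5).
The predictive distribution for one future period is NegBinom with mean α/β = 5.1895.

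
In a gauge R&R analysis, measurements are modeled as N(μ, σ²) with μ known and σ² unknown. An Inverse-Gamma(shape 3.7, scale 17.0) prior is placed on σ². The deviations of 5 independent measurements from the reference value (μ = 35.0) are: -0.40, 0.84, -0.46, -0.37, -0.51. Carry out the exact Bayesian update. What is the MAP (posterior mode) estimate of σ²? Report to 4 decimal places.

2.4635

With known mean μ and an Inverse-Gamma(α, β) prior on σ², the Normal likelihood is conjugate: posterior is Inv-Gamma(α + n/2, β + Σ(xᵢ−μ)²/2).
Σ(xᵢ−μ)² = (-0.40)² + (0.84)² + (-0.46)² + (-0.37)² + (-0.51)² = 1.4742.
Posterior: Inv-Gamma(3.7 + 5/2, 17.0 + 1.4742/2) = Inv-Gamma(6.20, 17.73710).
Mode = β/(α+1) = 17.73710/7.20 = 2.4635.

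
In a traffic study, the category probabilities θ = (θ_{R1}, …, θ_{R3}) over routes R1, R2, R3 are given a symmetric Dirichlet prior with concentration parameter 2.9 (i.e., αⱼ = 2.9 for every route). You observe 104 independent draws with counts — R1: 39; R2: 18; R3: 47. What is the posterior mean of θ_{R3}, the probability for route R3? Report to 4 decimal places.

0.4428

The Dirichlet prior is conjugate to the Multinomial likelihood: each posterior αⱼ = prior αⱼ + observed count nⱼ.
Posterior concentration: (41.9, 20.9, 49.9), total = 112.7.
E[θ_{R3}|data] = α_{R3}/Σα = 49.9/112.7 = 0.4428.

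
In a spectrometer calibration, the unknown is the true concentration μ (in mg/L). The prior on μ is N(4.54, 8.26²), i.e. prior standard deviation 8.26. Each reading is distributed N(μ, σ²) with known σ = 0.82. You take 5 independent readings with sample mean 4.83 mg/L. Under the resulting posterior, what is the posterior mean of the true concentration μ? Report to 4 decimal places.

For Normal data with known variance σ², a Normal(μ₀, σ₀²) prior on μ is conjugate. Posterior precision = 1/σ₀² + n/σ²; posterior mean is the precision-weighted average of μ₀ and x̄.
n·x̄ = 5·4.83 = 24.15.
σ₀² = 8.26² = 68.2276, σ² = 0.82² = 0.6724; σ² + n·σ₀² = 0.6724 + 5·68.2276 = 341.8104.
Posterior mean = (μ₀/σ₀² + n·x̄/σ²)/(1/σ₀² + n/σ²) = (σ²·μ₀ + σ₀²·n·x̄)/(σ² + n·σ₀²) = (0.6724·4.54 + 68.2276·24.15)/341.8104 = 1650.749236/341.8104 = 4.8294.

4.8294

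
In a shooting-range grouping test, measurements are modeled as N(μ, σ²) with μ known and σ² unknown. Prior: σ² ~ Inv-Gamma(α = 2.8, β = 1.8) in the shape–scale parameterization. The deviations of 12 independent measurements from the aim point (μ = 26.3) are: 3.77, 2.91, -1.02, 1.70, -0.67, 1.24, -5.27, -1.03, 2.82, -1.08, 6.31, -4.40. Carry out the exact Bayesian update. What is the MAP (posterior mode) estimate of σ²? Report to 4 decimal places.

With known mean μ and an Inverse-Gamma(α, β) prior on σ², the Normal likelihood is conjugate: posterior is Inv-Gamma(α + n/2, β + Σ(xᵢ−μ)²/2).
Σ(xᵢ−μ)² = (3.77)² + (2.91)² + (-1.02)² + (1.70)² + (-0.67)² + (1.24)² + (-5.27)² + (-1.03)² + (2.82)² + (-1.08)² + (6.31)² + (-4.40)² = 125.7266.
Posterior: Inv-Gamma(2.8 + 12/2, 1.8 + 125.7266/2) = Inv-Gamma(8.80, 64.66330).
Mode = β/(α+1) = 64.66330/9.80 = 6.5983.

6.5983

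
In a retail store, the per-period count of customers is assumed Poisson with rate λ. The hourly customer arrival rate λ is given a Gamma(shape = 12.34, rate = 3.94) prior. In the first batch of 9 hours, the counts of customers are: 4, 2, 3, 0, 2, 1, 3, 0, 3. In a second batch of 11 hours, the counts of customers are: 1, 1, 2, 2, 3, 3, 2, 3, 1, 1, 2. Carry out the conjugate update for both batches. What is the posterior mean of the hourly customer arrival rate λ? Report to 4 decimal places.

2.1445

With a Gamma(shape α, rate β) prior, the Poisson likelihood is conjugate: the posterior is Gamma(α + ΣXᵢ, β + n).
Batch 1: sum of counts S = 18 over n = 9 hours.
After batch 1: Gamma(α+S, β+n) = Gamma(12.34+18, 3.94+9) = Gamma(30.34, 12.94).
Batch 2: sum of counts S = 21 over n = 11 hours.
After batch 2: Gamma(α+S, β+n) = Gamma(30.34+21, 12.94+11) = Gamma(51.34, 23.94).
Posterior mean = α/β = 51.34/23.94 = 2.1445.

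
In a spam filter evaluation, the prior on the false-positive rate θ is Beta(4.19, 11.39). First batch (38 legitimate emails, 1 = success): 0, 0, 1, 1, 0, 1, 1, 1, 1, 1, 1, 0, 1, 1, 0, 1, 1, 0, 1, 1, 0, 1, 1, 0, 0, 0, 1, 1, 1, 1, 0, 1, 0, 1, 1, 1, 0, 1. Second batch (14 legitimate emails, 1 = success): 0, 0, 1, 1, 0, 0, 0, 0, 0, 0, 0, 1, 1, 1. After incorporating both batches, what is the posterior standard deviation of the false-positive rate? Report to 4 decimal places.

The Beta prior is conjugate to a Binomial/Bernoulli likelihood; the update adds successes to α and failures to β.
After batch 1: Beta(4.19+25, 11.39+13) = Beta(29.19, 24.39).
After batch 2: Beta(29.19+5, 24.39+9) = Beta(34.19, 33.39).
Var = αβ/((α+β)²(α+β+1)) = 34.19·33.39/(67.58²·68.58) = 0.00364487; SD = √0.00364487 = 0.0604.

0.0604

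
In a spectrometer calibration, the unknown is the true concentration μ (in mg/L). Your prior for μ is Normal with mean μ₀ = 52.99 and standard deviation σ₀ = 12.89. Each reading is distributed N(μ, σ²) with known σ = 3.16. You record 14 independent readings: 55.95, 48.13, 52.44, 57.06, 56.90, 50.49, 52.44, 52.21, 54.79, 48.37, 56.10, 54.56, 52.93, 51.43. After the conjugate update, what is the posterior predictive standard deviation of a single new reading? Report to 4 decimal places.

For Normal data with known variance σ², a Normal(μ₀, σ₀²) prior on μ is conjugate. Posterior precision = 1/σ₀² + n/σ²; posterior mean is the precision-weighted average of μ₀ and x̄.
σ₀² = 12.89² = 166.1521, σ² = 3.16² = 9.9856; σ² + n·σ₀² = 9.9856 + 14·166.1521 = 2336.115.
Posterior precision = 1/σ₀² + n/σ² = 1/166.1521 + 14/9.9856 = (σ² + n·σ₀²)/(σ₀²σ²) = 2336.115/(166.1521·9.9856); posterior variance σₙ² = σ₀²σ²/(σ² + n·σ₀²) = 166.1521·9.9856/2336.115 = 0.710208.
Predictive variance for one new observation = σₙ² + σ² = 166.1521·9.9856/2336.115 + 9.9856 = σ²·(σ₀² + 2336.115)/2336.115 = 9.9856·2502.2671/2336.115 = 10.695808; SD = √(9.9856·2502.2671/2336.115) = 3.2704.

3.2704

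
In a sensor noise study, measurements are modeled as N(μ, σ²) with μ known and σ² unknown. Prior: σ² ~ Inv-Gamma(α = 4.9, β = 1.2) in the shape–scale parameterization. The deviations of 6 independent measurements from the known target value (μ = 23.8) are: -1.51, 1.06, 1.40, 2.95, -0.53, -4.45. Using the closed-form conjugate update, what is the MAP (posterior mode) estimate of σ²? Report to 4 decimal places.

2.0533

With known mean μ and an Inverse-Gamma(α, β) prior on σ², the Normal likelihood is conjugate: posterior is Inv-Gamma(α + n/2, β + Σ(xᵢ−μ)²/2).
Σ(xᵢ−μ)² = (-1.51)² + (1.06)² + (1.40)² + (2.95)² + (-0.53)² + (-4.45)² = 34.1496.
Posterior: Inv-Gamma(4.9 + 6/2, 1.2 + 34.1496/2) = Inv-Gamma(7.90, 18.27480).
Mode = β/(α+1) = 18.27480/8.90 = 2.0533.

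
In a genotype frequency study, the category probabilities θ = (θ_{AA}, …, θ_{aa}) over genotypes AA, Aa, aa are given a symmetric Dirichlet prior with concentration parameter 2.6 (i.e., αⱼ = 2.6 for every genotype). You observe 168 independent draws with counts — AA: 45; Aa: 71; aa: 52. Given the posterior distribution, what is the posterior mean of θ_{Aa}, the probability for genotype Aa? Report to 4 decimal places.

The Dirichlet prior is conjugate to the Multinomial likelihood: each posterior αⱼ = prior αⱼ + observed count nⱼ.
Posterior concentration: (47.6, 73.6, 54.6), total = 175.8.
E[θ_{Aa}|data] = α_{Aa}/Σα = 73.6/175.8 = 0.4187.

0.4187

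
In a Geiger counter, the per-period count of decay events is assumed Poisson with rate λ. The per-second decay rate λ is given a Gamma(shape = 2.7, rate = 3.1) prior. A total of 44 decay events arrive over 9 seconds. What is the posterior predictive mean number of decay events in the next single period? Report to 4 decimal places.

With a Gamma(shape α, rate β) prior, the Poisson likelihood is conjugate: the posterior is Gamma(α + ΣXᵢ, β + n).
Posterior: Gamma(α+S, β+n) = Gamma(2.7+44, 3.1+9) = Gamma(46.7, 12.1).
The predictive distribution for one future period is NegBinom with mean α/β = 3.8595.

3.8595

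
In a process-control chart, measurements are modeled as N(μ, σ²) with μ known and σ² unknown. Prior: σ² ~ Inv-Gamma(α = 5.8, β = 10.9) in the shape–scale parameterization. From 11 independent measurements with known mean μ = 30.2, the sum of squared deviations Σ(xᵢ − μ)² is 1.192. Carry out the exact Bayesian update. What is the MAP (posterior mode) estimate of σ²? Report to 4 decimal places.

With known mean μ and an Inverse-Gamma(α, β) prior on σ², the Normal likelihood is conjugate: posterior is Inv-Gamma(α + n/2, β + Σ(xᵢ−μ)²/2).
Posterior: Inv-Gamma(5.8 + 11/2, 10.9 + 1.192/2) = Inv-Gamma(11.30, 11.4960).
Mode = β/(α+1) = 11.4960/12.30 = 0.9346.

0.9346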